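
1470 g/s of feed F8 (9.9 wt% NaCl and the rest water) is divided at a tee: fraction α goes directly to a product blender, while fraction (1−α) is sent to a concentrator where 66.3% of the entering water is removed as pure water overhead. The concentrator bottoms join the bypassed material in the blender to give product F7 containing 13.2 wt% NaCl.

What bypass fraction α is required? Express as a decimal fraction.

0.581

All 1470×0.099 = 145.53 g/s of NaCl reaches F7, so F7 = 145.53/0.132 = 1102.5 g/s and vapour = 367.5 g/s.
The evaporator receives (1−α)·1470 of feed at 0.901 water and removes 0.663 of that water:
0.663×0.901×(1−α)×1470 = 367.5
(1−α) = 367.5/878.12 = 0.4185;  α = 0.5815.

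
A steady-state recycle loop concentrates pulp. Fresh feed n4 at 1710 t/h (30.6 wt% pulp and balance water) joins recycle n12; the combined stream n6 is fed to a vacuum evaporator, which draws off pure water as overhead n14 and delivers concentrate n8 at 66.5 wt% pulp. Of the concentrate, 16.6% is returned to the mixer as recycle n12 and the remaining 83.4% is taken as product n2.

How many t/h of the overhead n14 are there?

923.1 t/h

Overall pulp balance (none leaves overhead): pulp in fresh feed = pulp in product, i.e. 1710×0.306 = (1−0.166)·n8·0.665.
n8 = 523.26/(0.665×0.834) = 943.47 t/h.
Recycle n12 = 0.166×943.47 = 156.62 t/h.
Combined feed n6 = 1710 + 156.62 = 1866.6 t/h.
Overhead n14 = n6 − n8 = 1866.6 − 943.47 = 923.14 t/h.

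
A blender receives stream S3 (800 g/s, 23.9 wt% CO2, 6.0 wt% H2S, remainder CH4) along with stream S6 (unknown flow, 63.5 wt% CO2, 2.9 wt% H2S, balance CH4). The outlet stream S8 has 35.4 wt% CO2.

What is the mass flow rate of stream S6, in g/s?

Let S6 be the unknown flow. Total out = 800 + S6.
CO2 balance: 191.2 + 0.635·S6 = 0.354·(800 + S6)
(0.635 − 0.354)·S6 = 0.354×800 − 191.2 = 92
S6 = 92 / 0.281 = 327.4 g/s

327.4 g/s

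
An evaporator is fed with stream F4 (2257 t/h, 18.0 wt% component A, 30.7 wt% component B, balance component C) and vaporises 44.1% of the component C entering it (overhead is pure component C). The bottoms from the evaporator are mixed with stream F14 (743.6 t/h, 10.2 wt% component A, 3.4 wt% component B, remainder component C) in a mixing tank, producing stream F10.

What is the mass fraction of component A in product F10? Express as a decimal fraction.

Vapour removed = 0.441×0.513×2257 = 510.61 t/h; concentrate = 1746.4 t/h.
component A reaching the mixer = 406.26 (from concentrate) + 743.6×0.102 = 482.11 t/h.
Product flow = 1746.4 + 743.6 = 2490 t/h; component A fraction = 0.194.

0.194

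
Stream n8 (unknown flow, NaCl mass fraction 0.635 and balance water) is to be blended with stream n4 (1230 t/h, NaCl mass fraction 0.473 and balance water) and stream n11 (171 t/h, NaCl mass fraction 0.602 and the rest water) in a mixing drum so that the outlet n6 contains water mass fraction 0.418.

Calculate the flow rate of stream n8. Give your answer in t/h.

Let n8 be the unknown flow. Total out = 1401 + n8.
water balance: 716.27 + 0.365·n8 = 0.418·(1401 + n8)
(0.365 − 0.418)·n8 = 0.418×1401 − 716.27 = -130.65
n8 = -130.65 / -0.053 = 2465.1 t/h

2465 t/h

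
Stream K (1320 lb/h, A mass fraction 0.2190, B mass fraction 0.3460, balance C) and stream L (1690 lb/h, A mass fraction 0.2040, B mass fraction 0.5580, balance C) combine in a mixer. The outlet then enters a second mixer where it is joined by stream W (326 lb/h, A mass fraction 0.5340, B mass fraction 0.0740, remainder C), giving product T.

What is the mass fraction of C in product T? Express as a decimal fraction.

0.3310

Overall, product flow = 3336 lb/h.
C in = 1320×0.435 + 1690×0.238 + 326×0.392 = 1104.2 lb/h.
C fraction in T = 0.3310.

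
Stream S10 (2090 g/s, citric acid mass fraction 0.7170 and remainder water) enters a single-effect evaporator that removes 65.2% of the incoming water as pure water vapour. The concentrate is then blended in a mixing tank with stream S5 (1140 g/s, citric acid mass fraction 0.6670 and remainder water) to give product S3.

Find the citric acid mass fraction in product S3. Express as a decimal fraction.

0.7942

Vapour removed = 0.652×0.283×2090 = 385.64 g/s; concentrate = 1704.4 g/s.
citric acid reaching the mixer = 1498.5 (from concentrate) + 1140×0.667 = 2258.9 g/s.
Product flow = 1704.4 + 1140 = 2844.4 g/s; citric acid fraction = 0.7942.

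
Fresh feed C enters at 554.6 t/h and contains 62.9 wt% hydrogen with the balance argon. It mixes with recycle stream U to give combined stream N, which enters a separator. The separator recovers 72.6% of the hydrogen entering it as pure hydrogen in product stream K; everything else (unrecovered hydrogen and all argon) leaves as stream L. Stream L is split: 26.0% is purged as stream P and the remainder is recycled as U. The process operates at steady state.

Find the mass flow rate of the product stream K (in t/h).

317.7 t/h

hydrogen in N: m_A = 554.6×0.629 + (1−0.260)·(1−0.726)·m_A, so m_A = 348.84/0.7972 = 437.56 t/h.
Product K = 0.726×437.56 = 317.67 t/h.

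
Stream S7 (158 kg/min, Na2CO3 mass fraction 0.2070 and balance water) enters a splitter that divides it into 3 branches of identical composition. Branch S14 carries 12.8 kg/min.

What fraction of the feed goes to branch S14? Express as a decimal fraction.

0.081

Fraction to S14 = 12.8/158 = 0.0810.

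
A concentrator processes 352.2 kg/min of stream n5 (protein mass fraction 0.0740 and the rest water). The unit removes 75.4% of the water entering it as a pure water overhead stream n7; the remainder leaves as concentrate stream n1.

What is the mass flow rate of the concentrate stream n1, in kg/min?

water entering = 352.2×0.926 = 326.14 kg/min; overhead removed = 0.754×326.14 = 245.91 kg/min.
Concentrate = 352.2 − 245.91 = 106.29 kg/min.

106.3 kg/min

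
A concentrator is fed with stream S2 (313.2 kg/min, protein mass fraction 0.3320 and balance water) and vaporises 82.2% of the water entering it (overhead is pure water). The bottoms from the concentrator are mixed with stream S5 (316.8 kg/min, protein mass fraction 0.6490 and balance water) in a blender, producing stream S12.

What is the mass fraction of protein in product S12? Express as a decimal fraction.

0.6759

Vapour removed = 0.822×0.668×313.2 = 171.98 kg/min; concentrate = 141.22 kg/min.
protein reaching the mixer = 103.98 (from concentrate) + 316.8×0.649 = 309.59 kg/min.
Product flow = 141.22 + 316.8 = 458.02 kg/min; protein fraction = 0.6759.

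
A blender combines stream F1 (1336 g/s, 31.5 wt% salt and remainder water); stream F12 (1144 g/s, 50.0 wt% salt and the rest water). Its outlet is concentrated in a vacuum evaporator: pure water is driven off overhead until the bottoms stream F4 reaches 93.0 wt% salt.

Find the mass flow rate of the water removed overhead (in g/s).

1412 g/s

salt entering = 1336×0.315 + 1144×0.500 = 992.84 g/s.
All salt reports to F4, so F4 = 992.84/0.930 = 1067.6 g/s.
Total feed = 2480 g/s; overhead = 2480 − 1067.6 = 1412.4 g/s.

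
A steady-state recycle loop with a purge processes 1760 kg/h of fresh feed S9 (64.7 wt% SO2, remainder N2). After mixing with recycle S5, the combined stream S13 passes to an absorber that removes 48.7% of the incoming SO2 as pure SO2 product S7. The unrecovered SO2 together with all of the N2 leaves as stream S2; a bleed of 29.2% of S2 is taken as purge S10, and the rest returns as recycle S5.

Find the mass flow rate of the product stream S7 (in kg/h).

870.9 kg/h

SO2 in S13: m_A = 1760×0.647 + (1−0.292)·(1−0.487)·m_A, so m_A = 1138.7/0.6368 = 1788.2 kg/h.
Product S7 = 0.487×1788.2 = 870.85 kg/h.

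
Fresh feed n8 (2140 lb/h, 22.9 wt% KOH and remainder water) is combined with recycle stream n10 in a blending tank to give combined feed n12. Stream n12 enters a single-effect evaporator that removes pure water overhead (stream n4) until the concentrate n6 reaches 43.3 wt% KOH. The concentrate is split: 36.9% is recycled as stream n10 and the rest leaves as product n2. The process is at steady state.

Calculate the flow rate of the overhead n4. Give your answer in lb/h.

1008 lb/h

Overall KOH balance (none leaves overhead): KOH in fresh feed = KOH in product, i.e. 2140×0.229 = (1−0.369)·n6·0.433.
n6 = 490.06/(0.433×0.631) = 1793.6 lb/h.
Recycle n10 = 0.369×1793.6 = 661.85 lb/h.
Combined feed n12 = 2140 + 661.85 = 2801.8 lb/h.
Overhead n4 = n12 − n6 = 2801.8 − 1793.6 = 1008.2 lb/h.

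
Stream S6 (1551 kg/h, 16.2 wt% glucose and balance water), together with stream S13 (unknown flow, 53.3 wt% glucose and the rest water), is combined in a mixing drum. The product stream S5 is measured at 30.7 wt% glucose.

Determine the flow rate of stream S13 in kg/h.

Let S13 be the unknown flow. Total out = 1551 + S13.
glucose balance: 251.26 + 0.533·S13 = 0.307·(1551 + S13)
(0.533 − 0.307)·S13 = 0.307×1551 − 251.26 = 224.89
S13 = 224.89 / 0.226 = 995.11 kg/h

995.1 kg/h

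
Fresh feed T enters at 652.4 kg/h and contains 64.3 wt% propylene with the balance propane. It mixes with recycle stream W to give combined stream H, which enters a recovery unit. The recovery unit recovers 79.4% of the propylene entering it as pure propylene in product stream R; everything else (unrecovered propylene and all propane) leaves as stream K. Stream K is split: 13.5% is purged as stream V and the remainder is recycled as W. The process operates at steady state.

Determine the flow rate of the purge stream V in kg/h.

propane enters only via T and leaves only via the purge: 652.4×0.357 = 0.135×(propane in K), and the recovery unit passes all propane, so propane in H = propane in K = 1725.2 kg/h.
propylene in H: m_A = 652.4×0.643 + (1−0.135)·(1−0.794)·m_A, so m_A = 419.49/0.8218 = 510.45 kg/h.
K = (1−0.794)×510.45 + 1725.2 = 1830.4 kg/h.
Purge V = 0.135×1830.4 = 247.1 kg/h.

247.1 kg/h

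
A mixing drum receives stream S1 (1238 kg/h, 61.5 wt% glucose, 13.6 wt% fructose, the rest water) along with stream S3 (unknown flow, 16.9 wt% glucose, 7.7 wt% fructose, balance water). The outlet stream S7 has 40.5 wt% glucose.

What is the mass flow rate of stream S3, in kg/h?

Let S3 be the unknown flow. Total out = 1238 + S3.
glucose balance: 761.37 + 0.169·S3 = 0.405·(1238 + S3)
(0.169 − 0.405)·S3 = 0.405×1238 − 761.37 = -259.98
S3 = -259.98 / -0.236 = 1101.6 kg/h

1102 kg/h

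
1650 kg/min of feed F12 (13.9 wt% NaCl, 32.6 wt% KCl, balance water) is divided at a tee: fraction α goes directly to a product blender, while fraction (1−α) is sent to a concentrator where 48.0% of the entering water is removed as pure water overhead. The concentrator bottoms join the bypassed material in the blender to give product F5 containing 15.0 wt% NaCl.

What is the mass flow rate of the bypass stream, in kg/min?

All 1650×0.139 = 229.35 kg/min of NaCl reaches F5, so F5 = 229.35/0.150 = 1529 kg/min and vapour = 121 kg/min.
The evaporator receives (1−α)·1650 of feed at 0.535 water and removes 0.480 of that water:
0.480×0.535×(1−α)×1650 = 121
(1−α) = 121/423.72 = 0.2856;  α = 0.7144.
Bypass flow = 0.7144×1650 = 1178.8 kg/min.

1179 kg/min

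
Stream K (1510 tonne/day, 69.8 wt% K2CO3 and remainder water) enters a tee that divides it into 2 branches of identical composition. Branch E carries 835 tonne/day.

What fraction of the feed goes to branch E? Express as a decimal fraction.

Fraction to E = 835/1510 = 0.5530.

0.553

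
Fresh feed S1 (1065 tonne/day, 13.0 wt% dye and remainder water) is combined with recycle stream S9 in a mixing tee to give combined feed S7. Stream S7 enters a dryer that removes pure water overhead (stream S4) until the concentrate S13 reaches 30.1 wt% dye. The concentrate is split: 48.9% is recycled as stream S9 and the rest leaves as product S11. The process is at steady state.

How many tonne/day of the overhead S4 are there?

605 tonne/day

Overall dye balance (none leaves overhead): dye in fresh feed = dye in product, i.e. 1065×0.130 = (1−0.489)·S13·0.301.
S13 = 138.45/(0.301×0.511) = 900.13 tonne/day.
Recycle S9 = 0.489×900.13 = 440.16 tonne/day.
Combined feed S7 = 1065 + 440.16 = 1505.2 tonne/day.
Overhead S4 = S7 − S13 = 1505.2 − 900.13 = 605.03 tonne/day.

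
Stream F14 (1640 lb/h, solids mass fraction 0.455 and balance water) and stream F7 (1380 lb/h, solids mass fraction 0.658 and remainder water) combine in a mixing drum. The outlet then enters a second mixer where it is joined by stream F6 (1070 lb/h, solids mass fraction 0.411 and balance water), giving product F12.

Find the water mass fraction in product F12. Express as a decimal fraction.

Overall, product flow = 4090 lb/h.
water in = 1640×0.545 + 1380×0.342 + 1070×0.589 = 1996 lb/h.
water fraction in F12 = 0.488.

0.488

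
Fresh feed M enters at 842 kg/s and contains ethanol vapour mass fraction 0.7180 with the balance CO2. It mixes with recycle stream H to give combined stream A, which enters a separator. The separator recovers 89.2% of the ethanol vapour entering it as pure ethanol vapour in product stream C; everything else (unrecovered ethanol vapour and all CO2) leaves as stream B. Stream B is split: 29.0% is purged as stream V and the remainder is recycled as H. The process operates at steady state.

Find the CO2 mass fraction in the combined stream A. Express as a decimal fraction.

CO2 enters only via M and leaves only via the purge: 842×0.282 = 0.290×(CO2 in B), and the separator passes all CO2, so CO2 in A = CO2 in B = 818.77 kg/s.
ethanol vapour in A: m_A = 842×0.718 + (1−0.290)·(1−0.892)·m_A, so m_A = 604.56/0.9233 = 654.76 kg/s.
A = 654.76 + 818.77 = 1473.5 kg/s.
CO2 fraction in A = 818.77/1473.5 = 0.5557.

0.5557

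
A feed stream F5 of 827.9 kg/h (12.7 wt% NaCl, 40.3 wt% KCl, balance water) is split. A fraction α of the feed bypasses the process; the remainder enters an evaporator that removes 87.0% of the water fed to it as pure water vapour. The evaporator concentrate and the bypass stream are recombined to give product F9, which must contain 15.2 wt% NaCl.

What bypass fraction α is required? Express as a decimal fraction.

0.598

All 827.9×0.127 = 105.14 kg/h of NaCl reaches F9, so F9 = 105.14/0.152 = 691.73 kg/h and vapour = 136.17 kg/h.
The evaporator receives (1−α)·827.9 of feed at 0.470 water and removes 0.870 of that water:
0.870×0.470×(1−α)×827.9 = 136.17
(1−α) = 136.17/338.53 = 0.4022;  α = 0.5978.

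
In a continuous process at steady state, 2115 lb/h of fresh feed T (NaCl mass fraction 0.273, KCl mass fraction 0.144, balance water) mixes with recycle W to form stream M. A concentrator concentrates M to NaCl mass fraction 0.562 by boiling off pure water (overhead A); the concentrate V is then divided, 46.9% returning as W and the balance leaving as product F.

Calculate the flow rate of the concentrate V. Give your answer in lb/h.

Overall NaCl balance (none leaves overhead): NaCl in fresh feed = NaCl in product, i.e. 2115×0.273 = (1−0.469)·V·0.562.
V = 577.4/(0.562×0.531) = 1934.8 lb/h.

1935 lb/h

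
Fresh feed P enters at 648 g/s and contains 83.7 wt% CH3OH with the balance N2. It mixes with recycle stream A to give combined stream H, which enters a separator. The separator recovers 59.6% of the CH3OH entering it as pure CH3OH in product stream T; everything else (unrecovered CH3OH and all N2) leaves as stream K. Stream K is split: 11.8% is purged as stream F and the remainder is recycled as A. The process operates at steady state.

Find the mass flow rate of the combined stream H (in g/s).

N2 enters only via P and leaves only via the purge: 648×0.163 = 0.118×(N2 in K), and the separator passes all N2, so N2 in H = N2 in K = 895.12 g/s.
CH3OH in H: m_A = 648×0.837 + (1−0.118)·(1−0.596)·m_A, so m_A = 542.38/0.6437 = 842.63 g/s.
H = 842.63 + 895.12 = 1737.7 g/s.

1738 g/s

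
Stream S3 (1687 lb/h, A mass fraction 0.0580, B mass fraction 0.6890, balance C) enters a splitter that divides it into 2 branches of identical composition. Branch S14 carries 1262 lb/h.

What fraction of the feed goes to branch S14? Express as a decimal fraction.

0.748

Fraction to S14 = 1262/1687 = 0.7481.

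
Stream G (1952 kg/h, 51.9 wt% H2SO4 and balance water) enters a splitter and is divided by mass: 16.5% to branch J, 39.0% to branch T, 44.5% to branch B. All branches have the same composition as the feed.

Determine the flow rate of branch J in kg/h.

Branch J flow = 0.165×1952 = 322.08 kg/h.

322.1 kg/h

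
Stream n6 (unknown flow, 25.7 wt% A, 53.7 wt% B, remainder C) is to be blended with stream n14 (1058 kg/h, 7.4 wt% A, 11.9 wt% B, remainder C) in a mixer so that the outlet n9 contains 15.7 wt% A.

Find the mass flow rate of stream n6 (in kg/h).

Let n6 be the unknown flow. Total out = 1058 + n6.
A balance: 78.292 + 0.257·n6 = 0.157·(1058 + n6)
(0.257 − 0.157)·n6 = 0.157×1058 − 78.292 = 87.814
n6 = 87.814 / 0.100 = 878.14 kg/h

878.1 kg/h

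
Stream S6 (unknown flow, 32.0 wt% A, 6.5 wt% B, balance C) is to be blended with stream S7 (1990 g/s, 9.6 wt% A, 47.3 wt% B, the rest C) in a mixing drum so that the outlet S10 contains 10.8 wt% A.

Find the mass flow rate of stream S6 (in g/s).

Let S6 be the unknown flow. Total out = 1990 + S6.
A balance: 191.04 + 0.320·S6 = 0.108·(1990 + S6)
(0.320 − 0.108)·S6 = 0.108×1990 − 191.04 = 23.88
S6 = 23.88 / 0.212 = 112.64 g/s

112.6 g/s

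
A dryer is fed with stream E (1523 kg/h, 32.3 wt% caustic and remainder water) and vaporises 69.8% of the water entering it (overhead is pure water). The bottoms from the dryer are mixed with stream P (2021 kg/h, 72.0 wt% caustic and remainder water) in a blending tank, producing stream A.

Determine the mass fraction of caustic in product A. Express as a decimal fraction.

0.6894

Vapour removed = 0.698×0.677×1523 = 719.69 kg/h; concentrate = 803.31 kg/h.
caustic reaching the mixer = 491.93 (from concentrate) + 2021×0.720 = 1947 kg/h.
Product flow = 803.31 + 2021 = 2824.3 kg/h; caustic fraction = 0.6894.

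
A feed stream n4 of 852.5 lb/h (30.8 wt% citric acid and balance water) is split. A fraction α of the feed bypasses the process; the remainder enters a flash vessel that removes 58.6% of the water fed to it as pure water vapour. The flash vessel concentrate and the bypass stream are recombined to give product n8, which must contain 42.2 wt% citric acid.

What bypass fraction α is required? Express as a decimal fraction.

0.334

All 852.5×0.308 = 262.57 lb/h of citric acid reaches n8, so n8 = 262.57/0.422 = 622.2 lb/h and vapour = 230.3 lb/h.
The evaporator receives (1−α)·852.5 of feed at 0.692 water and removes 0.586 of that water:
0.586×0.692×(1−α)×852.5 = 230.3
(1−α) = 230.3/345.7 = 0.6662;  α = 0.3338.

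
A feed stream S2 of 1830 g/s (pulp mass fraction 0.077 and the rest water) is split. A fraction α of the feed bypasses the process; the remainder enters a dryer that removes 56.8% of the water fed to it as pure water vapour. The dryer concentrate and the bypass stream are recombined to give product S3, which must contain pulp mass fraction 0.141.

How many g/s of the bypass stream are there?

245.6 g/s

All 1830×0.077 = 140.91 g/s of pulp reaches S3, so S3 = 140.91/0.141 = 999.36 g/s and vapour = 830.64 g/s.
The evaporator receives (1−α)·1830 of feed at 0.923 water and removes 0.568 of that water:
0.568×0.923×(1−α)×1830 = 830.64
(1−α) = 830.64/959.4 = 0.8658;  α = 0.1342.
Bypass flow = 0.1342×1830 = 245.61 g/s.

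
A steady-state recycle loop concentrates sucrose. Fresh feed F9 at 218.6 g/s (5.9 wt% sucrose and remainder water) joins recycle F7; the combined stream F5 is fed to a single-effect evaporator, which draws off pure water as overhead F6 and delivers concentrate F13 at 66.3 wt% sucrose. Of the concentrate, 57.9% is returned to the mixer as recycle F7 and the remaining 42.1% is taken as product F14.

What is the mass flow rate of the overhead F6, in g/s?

199.1 g/s

Overall sucrose balance (none leaves overhead): sucrose in fresh feed = sucrose in product, i.e. 218.6×0.059 = (1−0.579)·F13·0.663.
F13 = 12.897/(0.663×0.421) = 46.207 g/s.
Recycle F7 = 0.579×46.207 = 26.754 g/s.
Combined feed F5 = 218.6 + 26.754 = 245.35 g/s.
Overhead F6 = F5 − F13 = 245.35 − 46.207 = 199.15 g/s.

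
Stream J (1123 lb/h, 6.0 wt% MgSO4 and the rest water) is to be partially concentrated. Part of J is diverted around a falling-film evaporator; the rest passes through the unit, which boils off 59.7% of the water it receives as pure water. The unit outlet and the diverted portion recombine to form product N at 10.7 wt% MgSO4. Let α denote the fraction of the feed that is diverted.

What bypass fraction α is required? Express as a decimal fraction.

All 1123×0.060 = 67.38 lb/h of MgSO4 reaches N, so N = 67.38/0.107 = 629.72 lb/h and vapour = 493.28 lb/h.
The evaporator receives (1−α)·1123 of feed at 0.940 water and removes 0.597 of that water:
0.597×0.940×(1−α)×1123 = 493.28
(1−α) = 493.28/630.21 = 0.7827;  α = 0.2173.

0.217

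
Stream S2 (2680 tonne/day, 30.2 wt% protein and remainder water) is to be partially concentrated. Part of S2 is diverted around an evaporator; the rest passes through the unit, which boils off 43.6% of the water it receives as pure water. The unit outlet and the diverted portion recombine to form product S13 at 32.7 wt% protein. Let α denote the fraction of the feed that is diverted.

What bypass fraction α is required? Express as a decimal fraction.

All 2680×0.302 = 809.36 tonne/day of protein reaches S13, so S13 = 809.36/0.327 = 2475.1 tonne/day and vapour = 204.89 tonne/day.
The evaporator receives (1−α)·2680 of feed at 0.698 water and removes 0.436 of that water:
0.436×0.698×(1−α)×2680 = 204.89
(1−α) = 204.89/815.6 = 0.2512;  α = 0.7488.

0.749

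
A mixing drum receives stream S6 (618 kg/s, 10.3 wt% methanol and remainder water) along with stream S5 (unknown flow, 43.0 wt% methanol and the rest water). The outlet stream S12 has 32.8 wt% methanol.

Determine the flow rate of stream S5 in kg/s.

1363 kg/s

Let S5 be the unknown flow. Total out = 618 + S5.
methanol balance: 63.654 + 0.430·S5 = 0.328·(618 + S5)
(0.430 − 0.328)·S5 = 0.328×618 − 63.654 = 139.05
S5 = 139.05 / 0.102 = 1363.2 kg/s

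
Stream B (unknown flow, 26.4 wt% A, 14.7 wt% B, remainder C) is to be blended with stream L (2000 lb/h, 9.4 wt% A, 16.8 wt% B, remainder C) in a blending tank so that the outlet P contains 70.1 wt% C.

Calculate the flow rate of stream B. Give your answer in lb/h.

Let B be the unknown flow. Total out = 2000 + B.
C balance: 1476 + 0.589·B = 0.701·(2000 + B)
(0.589 − 0.701)·B = 0.701×2000 − 1476 = -74
B = -74 / -0.112 = 660.71 lb/h

660.7 lb/h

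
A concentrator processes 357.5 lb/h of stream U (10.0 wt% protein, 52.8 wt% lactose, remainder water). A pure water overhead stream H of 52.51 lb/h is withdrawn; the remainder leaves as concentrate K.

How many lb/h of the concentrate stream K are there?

305 lb/h

Concentrate = 357.5 − 52.51 = 304.99 lb/h.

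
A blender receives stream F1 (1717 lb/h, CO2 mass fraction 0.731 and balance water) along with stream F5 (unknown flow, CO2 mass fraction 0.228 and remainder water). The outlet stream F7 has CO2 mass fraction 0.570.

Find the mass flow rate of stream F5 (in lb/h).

Let F5 be the unknown flow. Total out = 1717 + F5.
CO2 balance: 1255.1 + 0.228·F5 = 0.570·(1717 + F5)
(0.228 − 0.570)·F5 = 0.570×1717 − 1255.1 = -276.44
F5 = -276.44 / -0.342 = 808.3 lb/h

808.3 lb/h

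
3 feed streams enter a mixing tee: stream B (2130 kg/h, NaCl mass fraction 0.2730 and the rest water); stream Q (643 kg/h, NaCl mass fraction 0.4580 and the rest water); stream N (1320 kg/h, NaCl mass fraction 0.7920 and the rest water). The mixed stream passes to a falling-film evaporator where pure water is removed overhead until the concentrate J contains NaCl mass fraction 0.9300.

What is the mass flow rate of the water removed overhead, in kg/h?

2027 kg/h

NaCl entering = 2130×0.273 + 643×0.458 + 1320×0.792 = 1921.4 kg/h.
All NaCl reports to J, so J = 1921.4/0.930 = 2066 kg/h.
Total feed = 4093 kg/h; overhead = 4093 − 2066 = 2027 kg/h.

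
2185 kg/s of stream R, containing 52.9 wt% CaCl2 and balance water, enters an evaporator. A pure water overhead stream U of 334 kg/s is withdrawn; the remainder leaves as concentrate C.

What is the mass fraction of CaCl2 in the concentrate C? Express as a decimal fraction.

CaCl2 is not removed: 2185×0.529 = 1155.9 kg/s of CaCl2 enters C.
Concentrate = 2185 − 334 = 1851 kg/s.
Mass fraction = 1155.9/1851 = 0.624.

0.624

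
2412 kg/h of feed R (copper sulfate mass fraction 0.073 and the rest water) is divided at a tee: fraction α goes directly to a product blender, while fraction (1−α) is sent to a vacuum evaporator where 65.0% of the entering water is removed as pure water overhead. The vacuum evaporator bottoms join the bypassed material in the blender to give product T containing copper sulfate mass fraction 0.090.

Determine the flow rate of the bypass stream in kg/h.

All 2412×0.073 = 176.08 kg/h of copper sulfate reaches T, so T = 176.08/0.090 = 1956.4 kg/h and vapour = 455.6 kg/h.
The evaporator receives (1−α)·2412 of feed at 0.927 water and removes 0.650 of that water:
0.650×0.927×(1−α)×2412 = 455.6
(1−α) = 455.6/1453.4 = 0.3135;  α = 0.6865.
Bypass flow = 0.6865×2412 = 1655.9 kg/h.

1656 kg/h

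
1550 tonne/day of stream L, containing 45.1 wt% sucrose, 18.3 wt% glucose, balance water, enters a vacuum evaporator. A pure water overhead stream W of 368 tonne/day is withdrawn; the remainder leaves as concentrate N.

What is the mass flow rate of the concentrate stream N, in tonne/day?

Concentrate = 1550 − 368 = 1182 tonne/day.

1182 tonne/day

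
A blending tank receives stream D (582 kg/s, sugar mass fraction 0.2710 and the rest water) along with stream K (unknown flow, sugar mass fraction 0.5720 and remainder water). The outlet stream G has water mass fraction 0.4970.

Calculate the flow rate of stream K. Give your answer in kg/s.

Let K be the unknown flow. Total out = 582 + K.
water balance: 424.28 + 0.428·K = 0.497·(582 + K)
(0.428 − 0.497)·K = 0.497×582 − 424.28 = -135.02
K = -135.02 / -0.069 = 1956.9 kg/s

1957 kg/s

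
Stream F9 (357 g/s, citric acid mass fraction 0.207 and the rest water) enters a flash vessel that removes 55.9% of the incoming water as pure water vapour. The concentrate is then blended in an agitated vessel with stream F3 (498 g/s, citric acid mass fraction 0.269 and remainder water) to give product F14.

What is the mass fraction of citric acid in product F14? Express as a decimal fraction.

Vapour removed = 0.559×0.793×357 = 158.25 g/s; concentrate = 198.75 g/s.
citric acid reaching the mixer = 73.899 (from concentrate) + 498×0.269 = 207.86 g/s.
Product flow = 198.75 + 498 = 696.75 g/s; citric acid fraction = 0.298.

0.298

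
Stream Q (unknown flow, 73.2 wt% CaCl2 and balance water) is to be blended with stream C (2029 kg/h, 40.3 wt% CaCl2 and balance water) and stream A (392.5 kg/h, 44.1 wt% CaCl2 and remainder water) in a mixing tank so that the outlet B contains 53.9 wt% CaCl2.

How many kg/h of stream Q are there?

1629 kg/h

Let Q be the unknown flow. Total out = 2421.5 + Q.
CaCl2 balance: 990.78 + 0.732·Q = 0.539·(2421.5 + Q)
(0.732 − 0.539)·Q = 0.539×2421.5 − 990.78 = 314.41
Q = 314.41 / 0.193 = 1629.1 kg/h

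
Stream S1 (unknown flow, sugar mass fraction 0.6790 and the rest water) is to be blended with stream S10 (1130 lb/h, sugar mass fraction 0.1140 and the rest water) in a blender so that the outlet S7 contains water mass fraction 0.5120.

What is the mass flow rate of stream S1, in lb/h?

2213 lb/h

Let S1 be the unknown flow. Total out = 1130 + S1.
water balance: 1001.2 + 0.321·S1 = 0.512·(1130 + S1)
(0.321 − 0.512)·S1 = 0.512×1130 − 1001.2 = -422.62
S1 = -422.62 / -0.191 = 2212.7 lb/h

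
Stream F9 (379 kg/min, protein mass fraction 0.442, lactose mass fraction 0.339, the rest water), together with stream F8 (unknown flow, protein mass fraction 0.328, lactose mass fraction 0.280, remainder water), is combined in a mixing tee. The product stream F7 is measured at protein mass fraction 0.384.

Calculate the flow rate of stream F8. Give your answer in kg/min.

392.5 kg/min

Let F8 be the unknown flow. Total out = 379 + F8.
protein balance: 167.52 + 0.328·F8 = 0.384·(379 + F8)
(0.328 − 0.384)·F8 = 0.384×379 − 167.52 = -21.982
F8 = -21.982 / -0.056 = 392.54 kg/min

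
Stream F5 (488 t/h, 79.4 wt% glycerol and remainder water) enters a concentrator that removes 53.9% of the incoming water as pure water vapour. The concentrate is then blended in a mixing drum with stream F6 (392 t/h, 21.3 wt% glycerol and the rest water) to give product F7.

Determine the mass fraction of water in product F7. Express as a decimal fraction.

Vapour removed = 0.539×0.206×488 = 54.185 t/h; concentrate = 433.82 t/h.
water reaching the mixer = 46.343 (from concentrate) + 392×0.787 = 354.85 t/h.
Product flow = 433.82 + 392 = 825.82 t/h; water fraction = 0.430.

0.430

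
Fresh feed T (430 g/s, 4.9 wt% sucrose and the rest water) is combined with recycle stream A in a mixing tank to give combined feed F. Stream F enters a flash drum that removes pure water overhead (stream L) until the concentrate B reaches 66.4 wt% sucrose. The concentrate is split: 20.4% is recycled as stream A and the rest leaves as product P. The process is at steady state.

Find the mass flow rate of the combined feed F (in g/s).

Overall sucrose balance (none leaves overhead): sucrose in fresh feed = sucrose in product, i.e. 430×0.049 = (1−0.204)·B·0.664.
B = 21.07/(0.664×0.796) = 39.864 g/s.
Recycle A = 0.204×39.864 = 8.1323 g/s.
Combined feed F = 430 + 8.1323 = 438.13 g/s.

438.1 g/s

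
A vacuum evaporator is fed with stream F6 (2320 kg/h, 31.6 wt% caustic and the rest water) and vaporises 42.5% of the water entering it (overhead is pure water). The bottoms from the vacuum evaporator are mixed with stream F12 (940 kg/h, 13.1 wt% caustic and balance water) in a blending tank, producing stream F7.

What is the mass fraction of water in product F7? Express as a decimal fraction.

0.669

Vapour removed = 0.425×0.684×2320 = 674.42 kg/h; concentrate = 1645.6 kg/h.
water reaching the mixer = 912.46 (from concentrate) + 940×0.869 = 1729.3 kg/h.
Product flow = 1645.6 + 940 = 2585.6 kg/h; water fraction = 0.669.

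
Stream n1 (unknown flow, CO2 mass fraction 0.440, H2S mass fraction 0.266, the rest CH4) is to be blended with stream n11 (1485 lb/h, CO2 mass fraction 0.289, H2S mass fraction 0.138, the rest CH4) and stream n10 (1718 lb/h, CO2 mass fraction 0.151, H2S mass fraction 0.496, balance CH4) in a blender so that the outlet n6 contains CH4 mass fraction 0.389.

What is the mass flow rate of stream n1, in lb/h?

2225 lb/h

Let n1 be the unknown flow. Total out = 3203 + n1.
CH4 balance: 1457.4 + 0.294·n1 = 0.389·(3203 + n1)
(0.294 − 0.389)·n1 = 0.389×3203 − 1457.4 = -211.39
n1 = -211.39 / -0.095 = 2225.2 lb/h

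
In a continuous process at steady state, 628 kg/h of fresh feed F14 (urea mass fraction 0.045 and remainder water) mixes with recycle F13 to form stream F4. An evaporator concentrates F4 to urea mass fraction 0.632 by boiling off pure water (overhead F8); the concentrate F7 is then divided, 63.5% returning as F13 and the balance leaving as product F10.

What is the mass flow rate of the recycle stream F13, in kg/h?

77.79 kg/h

Overall urea balance (none leaves overhead): urea in fresh feed = urea in product, i.e. 628×0.045 = (1−0.635)·F7·0.632.
F7 = 28.26/(0.632×0.365) = 122.51 kg/h.
Recycle F13 = 0.635×122.51 = 77.792 kg/h.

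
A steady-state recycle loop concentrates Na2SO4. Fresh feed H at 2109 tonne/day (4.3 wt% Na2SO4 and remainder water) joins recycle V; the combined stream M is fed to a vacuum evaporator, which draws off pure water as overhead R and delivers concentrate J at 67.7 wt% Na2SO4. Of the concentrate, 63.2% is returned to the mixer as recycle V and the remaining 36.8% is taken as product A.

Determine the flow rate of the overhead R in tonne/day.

1975 tonne/day

Overall Na2SO4 balance (none leaves overhead): Na2SO4 in fresh feed = Na2SO4 in product, i.e. 2109×0.043 = (1−0.632)·J·0.677.
J = 90.687/(0.677×0.368) = 364.01 tonne/day.
Recycle V = 0.632×364.01 = 230.05 tonne/day.
Combined feed M = 2109 + 230.05 = 2339.1 tonne/day.
Overhead R = M − J = 2339.1 − 364.01 = 1975 tonne/day.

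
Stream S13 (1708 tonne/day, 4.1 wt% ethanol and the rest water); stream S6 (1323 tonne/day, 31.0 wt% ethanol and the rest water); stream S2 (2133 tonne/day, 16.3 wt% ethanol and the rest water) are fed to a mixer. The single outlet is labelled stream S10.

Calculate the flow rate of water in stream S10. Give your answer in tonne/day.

4336 tonne/day

water out = water in = 1708×0.959 + 1323×0.690 + 2133×0.837 = 4336.2 tonne/day.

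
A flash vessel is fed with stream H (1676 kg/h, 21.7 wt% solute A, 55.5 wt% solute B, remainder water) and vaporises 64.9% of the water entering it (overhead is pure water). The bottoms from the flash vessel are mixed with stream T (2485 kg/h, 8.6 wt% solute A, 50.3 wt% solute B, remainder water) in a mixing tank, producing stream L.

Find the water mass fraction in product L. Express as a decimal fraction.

Vapour removed = 0.649×0.228×1676 = 248 kg/h; concentrate = 1428 kg/h.
water reaching the mixer = 134.13 (from concentrate) + 2485×0.411 = 1155.5 kg/h.
Product flow = 1428 + 2485 = 3913 kg/h; water fraction = 0.295.

0.295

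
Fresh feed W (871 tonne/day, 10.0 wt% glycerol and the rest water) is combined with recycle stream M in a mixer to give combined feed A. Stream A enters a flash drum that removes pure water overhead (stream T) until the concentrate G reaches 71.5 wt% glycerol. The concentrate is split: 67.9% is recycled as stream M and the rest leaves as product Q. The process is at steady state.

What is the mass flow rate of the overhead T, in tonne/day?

749.2 tonne/day

Overall glycerol balance (none leaves overhead): glycerol in fresh feed = glycerol in product, i.e. 871×0.100 = (1−0.679)·G·0.715.
G = 87.1/(0.715×0.321) = 379.5 tonne/day.
Recycle M = 0.679×379.5 = 257.68 tonne/day.
Combined feed A = 871 + 257.68 = 1128.7 tonne/day.
Overhead T = A − G = 1128.7 − 379.5 = 749.18 tonne/day.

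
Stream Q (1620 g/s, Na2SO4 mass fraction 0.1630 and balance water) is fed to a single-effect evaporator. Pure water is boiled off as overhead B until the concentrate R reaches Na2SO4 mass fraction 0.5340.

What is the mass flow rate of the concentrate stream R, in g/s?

Na2SO4 is conserved: 1620×0.163 = 264.06 g/s all reports to the concentrate.
Concentrate = 264.06/(target fraction) = 494.49 g/s.

494.5 g/s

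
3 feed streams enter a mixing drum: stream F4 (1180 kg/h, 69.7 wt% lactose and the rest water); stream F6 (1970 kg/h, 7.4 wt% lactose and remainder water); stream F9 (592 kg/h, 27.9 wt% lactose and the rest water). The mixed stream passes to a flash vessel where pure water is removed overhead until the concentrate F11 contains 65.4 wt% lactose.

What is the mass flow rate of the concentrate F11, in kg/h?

1733 kg/h

lactose entering = 1180×0.697 + 1970×0.074 + 592×0.279 = 1133.4 kg/h.
All lactose reports to F11, so F11 = 1133.4/0.654 = 1733 kg/h.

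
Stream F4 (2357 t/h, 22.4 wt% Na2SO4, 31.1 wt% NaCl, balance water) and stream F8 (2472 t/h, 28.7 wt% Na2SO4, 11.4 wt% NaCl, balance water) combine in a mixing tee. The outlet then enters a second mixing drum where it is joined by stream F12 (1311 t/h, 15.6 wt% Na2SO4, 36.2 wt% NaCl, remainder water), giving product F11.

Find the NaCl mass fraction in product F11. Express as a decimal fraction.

Overall, product flow = 6140 t/h.
NaCl in = 2357×0.311 + 2472×0.114 + 1311×0.362 = 1489.4 t/h.
NaCl fraction in F11 = 0.2426.

0.2426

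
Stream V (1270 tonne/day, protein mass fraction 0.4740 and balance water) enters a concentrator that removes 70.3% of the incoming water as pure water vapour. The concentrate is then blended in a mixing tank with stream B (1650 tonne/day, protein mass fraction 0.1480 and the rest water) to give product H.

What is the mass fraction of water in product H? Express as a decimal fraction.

0.6547

Vapour removed = 0.703×0.526×1270 = 469.62 tonne/day; concentrate = 800.38 tonne/day.
water reaching the mixer = 198.4 (from concentrate) + 1650×0.852 = 1604.2 tonne/day.
Product flow = 800.38 + 1650 = 2450.4 tonne/day; water fraction = 0.6547.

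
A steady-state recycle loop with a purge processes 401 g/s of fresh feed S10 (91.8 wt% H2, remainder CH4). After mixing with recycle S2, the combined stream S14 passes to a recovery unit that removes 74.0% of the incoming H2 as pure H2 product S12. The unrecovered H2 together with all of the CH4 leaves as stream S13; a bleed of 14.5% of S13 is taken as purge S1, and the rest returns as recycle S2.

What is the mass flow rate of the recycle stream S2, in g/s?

299.1 g/s

CH4 enters only via S10 and leaves only via the purge: 401×0.082 = 0.145×(CH4 in S13), and the recovery unit passes all CH4, so CH4 in S14 = CH4 in S13 = 226.77 g/s.
H2 in S14: m_A = 401×0.918 + (1−0.145)·(1−0.740)·m_A, so m_A = 368.12/0.7777 = 473.34 g/s.
S13 = (1−0.740)×473.34 + 226.77 = 349.84 g/s.
Recycle S2 = (1−0.145)×349.84 = 299.11 g/s.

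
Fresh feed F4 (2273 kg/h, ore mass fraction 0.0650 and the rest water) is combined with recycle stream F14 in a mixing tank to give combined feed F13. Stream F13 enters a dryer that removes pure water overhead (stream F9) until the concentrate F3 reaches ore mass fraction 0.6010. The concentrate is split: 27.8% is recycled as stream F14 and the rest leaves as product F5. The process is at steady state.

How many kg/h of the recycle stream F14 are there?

94.66 kg/h

Overall ore balance (none leaves overhead): ore in fresh feed = ore in product, i.e. 2273×0.065 = (1−0.278)·F3·0.601.
F3 = 147.75/(0.601×0.722) = 340.49 kg/h.
Recycle F14 = 0.278×340.49 = 94.656 kg/h.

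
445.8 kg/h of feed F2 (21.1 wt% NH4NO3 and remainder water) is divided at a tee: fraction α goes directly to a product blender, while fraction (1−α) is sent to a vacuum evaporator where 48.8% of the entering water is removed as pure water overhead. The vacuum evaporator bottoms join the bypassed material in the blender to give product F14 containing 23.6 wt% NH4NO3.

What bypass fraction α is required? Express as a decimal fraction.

All 445.8×0.211 = 94.064 kg/h of NH4NO3 reaches F14, so F14 = 94.064/0.236 = 398.58 kg/h and vapour = 47.225 kg/h.
The evaporator receives (1−α)·445.8 of feed at 0.789 water and removes 0.488 of that water:
0.488×0.789×(1−α)×445.8 = 47.225
(1−α) = 47.225/171.65 = 0.2751;  α = 0.7249.

0.725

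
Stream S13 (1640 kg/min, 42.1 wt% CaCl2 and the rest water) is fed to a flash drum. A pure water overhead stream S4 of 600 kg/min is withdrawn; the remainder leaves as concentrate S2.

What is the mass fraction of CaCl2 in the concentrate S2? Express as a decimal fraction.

CaCl2 is not removed: 1640×0.421 = 690.44 kg/min of CaCl2 enters S2.
Concentrate = 1640 − 600 = 1040 kg/min.
Mass fraction = 690.44/1040 = 0.664.

0.664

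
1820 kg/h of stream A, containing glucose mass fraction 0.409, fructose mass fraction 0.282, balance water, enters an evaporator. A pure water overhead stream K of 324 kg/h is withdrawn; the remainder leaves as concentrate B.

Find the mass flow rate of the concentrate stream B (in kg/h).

1496 kg/h

Concentrate = 1820 − 324 = 1496 kg/h.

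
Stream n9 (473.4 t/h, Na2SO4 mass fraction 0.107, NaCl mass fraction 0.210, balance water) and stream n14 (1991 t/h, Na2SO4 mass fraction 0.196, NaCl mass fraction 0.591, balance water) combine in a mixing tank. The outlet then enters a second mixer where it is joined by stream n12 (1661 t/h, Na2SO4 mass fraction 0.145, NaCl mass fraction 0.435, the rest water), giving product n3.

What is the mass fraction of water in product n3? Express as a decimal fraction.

0.350

Overall, product flow = 4125.4 t/h.
water in = 473.4×0.683 + 1991×0.213 + 1661×0.420 = 1445 t/h.
water fraction in n3 = 0.350.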